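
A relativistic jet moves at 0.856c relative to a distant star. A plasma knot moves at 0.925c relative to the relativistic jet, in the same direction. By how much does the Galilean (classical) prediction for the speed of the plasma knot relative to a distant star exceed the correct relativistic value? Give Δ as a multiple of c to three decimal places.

Galilean: u_cl = 0.925 + 0.856 = 1.7810.
Relativistic: u_rel = (0.925 + 0.856) / (1 + 0.925·0.856) = 1.7810/1.7918 = 0.9940.
Δ = 1.7810 − 0.9940 = 0.7870.
(The classical prediction exceeds c; the relativistic result does not.)

Δ = 0.787c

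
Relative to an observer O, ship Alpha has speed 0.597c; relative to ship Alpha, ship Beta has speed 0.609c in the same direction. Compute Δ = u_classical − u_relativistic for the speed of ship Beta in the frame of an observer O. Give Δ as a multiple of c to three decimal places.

Δ = 0.322c

Galilean: u_cl = 0.609 + 0.597 = 1.2060.
Relativistic: u_rel = (0.609 + 0.597) / (1 + 0.609·0.597) = 1.2060/1.3636 = 0.8844.
Δ = 1.2060 − 0.8844 = 0.3216.
(The classical prediction exceeds c; the relativistic result does not.)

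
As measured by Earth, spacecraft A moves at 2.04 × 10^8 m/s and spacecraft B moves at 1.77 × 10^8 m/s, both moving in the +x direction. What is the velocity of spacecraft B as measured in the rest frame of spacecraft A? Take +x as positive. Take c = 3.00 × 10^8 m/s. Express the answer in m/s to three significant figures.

-4.51 × 10^7 m/s

β_A = 0.680, β_B = 0.590 (dividing each by c = 3.00 × 10^8 m/s).
Transform to A's frame with the inverse velocity-addition law: u' = (u − v)/(1 − uv/c²), taking u = β_B and v = β_A.
u' = (0.590 − 0.680) / (1 − (0.680)(0.590)) = -0.0900/0.5988 = -0.1503.
u' = -0.1503 × 3.00 × 10^8 m/s.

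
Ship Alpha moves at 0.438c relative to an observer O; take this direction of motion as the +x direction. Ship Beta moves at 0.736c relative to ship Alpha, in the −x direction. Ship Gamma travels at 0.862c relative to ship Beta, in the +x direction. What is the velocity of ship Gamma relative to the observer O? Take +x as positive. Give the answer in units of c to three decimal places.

+0.680c

Apply u = (u' + v)/(1 + u'v/c²) successively, working outward toward the observer O.
Start: velocity of ship Alpha relative to the observer O = 0.4380c.
Compose with ship Beta (u' = -0.736 in ship Alpha frame): u_1 = (-0.736 + 0.438) / (1 + (-0.736)·0.438) = -0.2980/0.6776 = -0.4398.
Compose with ship Gamma (u' = 0.862 in ship Beta frame): u_2 = (0.862 + (-0.440)) / (1 + 0.862·(-0.440)) = 0.4222/0.6209 = 0.6800.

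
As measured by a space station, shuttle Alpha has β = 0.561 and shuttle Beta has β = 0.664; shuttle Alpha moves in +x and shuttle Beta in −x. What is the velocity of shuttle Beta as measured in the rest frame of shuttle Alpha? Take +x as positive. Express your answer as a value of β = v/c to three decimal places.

β = -0.893

β_A = 0.561, β_B = -0.664.
Transform to A's frame with the inverse velocity-addition law: u' = (u − v)/(1 − uv/c²), taking u = β_B and v = β_A.
u' = (-0.664 − 0.561) / (1 − (0.561)(-0.664)) = -1.2250/1.3725 = -0.8925.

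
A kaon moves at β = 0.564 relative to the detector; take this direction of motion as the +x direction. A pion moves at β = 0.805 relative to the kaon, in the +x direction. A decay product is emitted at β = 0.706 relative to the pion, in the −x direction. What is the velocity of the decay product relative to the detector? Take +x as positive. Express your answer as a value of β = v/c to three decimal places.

β = +0.702

Apply u = (u' + v)/(1 + u'v/c²) successively, working outward toward the detector.
Start: velocity of the kaon relative to the detector = 0.5640c.
Compose with the pion (u' = 0.805 in the kaon frame): u_1 = (0.805 + 0.564) / (1 + 0.805·0.564) = 1.3690/1.4540 = 0.9415.
Compose with the decay product (u' = -0.706 in the pion frame): u_2 = (-0.706 + 0.942) / (1 + (-0.706)·0.942) = 0.2355/0.3353 = 0.7025.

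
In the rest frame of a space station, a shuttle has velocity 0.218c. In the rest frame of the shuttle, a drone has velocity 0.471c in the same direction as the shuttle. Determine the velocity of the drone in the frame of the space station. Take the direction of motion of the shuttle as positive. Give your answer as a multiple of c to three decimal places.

0.625c

With v = 0.218 and u' = 0.471 (in units of c),
u = (u' + v)/(1 + u'v/c²):
u = (0.471 + 0.218) / (1 + 0.471·0.218) = 0.6890/1.1027 = 0.6248
(Galilean addition would give +0.689c.)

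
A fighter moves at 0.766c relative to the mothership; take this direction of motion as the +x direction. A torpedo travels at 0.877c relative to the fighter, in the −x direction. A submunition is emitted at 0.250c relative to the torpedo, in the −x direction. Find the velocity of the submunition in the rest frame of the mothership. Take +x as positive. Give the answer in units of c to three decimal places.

-0.542c

Apply u = (u' + v)/(1 + u'v/c²) successively, working outward toward the mothership.
Start: velocity of the fighter relative to the mothership = 0.7660c.
Compose with the torpedo (u' = -0.877 in the fighter frame): u_1 = (-0.877 + 0.766) / (1 + (-0.877)·0.766) = -0.1110/0.3282 = -0.3382.
Compose with the submunition (u' = -0.250 in the torpedo frame): u_2 = (-0.250 + (-0.338)) / (1 + (-0.250)·(-0.338)) = -0.5882/1.0845 = -0.5423.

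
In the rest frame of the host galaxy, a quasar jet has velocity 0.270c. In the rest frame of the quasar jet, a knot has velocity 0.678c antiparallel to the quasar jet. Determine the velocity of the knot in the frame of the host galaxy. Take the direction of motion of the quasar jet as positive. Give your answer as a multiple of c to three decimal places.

With v = 0.270 and u' = -0.678 (in units of c),
u = (u' + v)/(1 + u'v/c²):
u = (-0.678 + 0.270) / (1 + (-0.678)·0.270) = -0.4080/0.8169 = -0.4994
(Galilean addition would give -0.408c.)

-0.499c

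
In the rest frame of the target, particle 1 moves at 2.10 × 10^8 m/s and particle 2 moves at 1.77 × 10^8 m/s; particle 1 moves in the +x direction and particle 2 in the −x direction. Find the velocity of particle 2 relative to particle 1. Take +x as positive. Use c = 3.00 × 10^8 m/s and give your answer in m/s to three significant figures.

-2.74 × 10^8 m/s

β_A = 0.700, β_B = -0.590 (dividing each by c = 3.00 × 10^8 m/s).
Transform to A's frame with the inverse velocity-addition law: u' = (u − v)/(1 − uv/c²), taking u = β_B and v = β_A.
u' = (-0.590 − 0.700) / (1 − (0.700)(-0.590)) = -1.2900/1.4130 = -0.9130.
u' = -0.9130 × 3.00 × 10^8 m/s.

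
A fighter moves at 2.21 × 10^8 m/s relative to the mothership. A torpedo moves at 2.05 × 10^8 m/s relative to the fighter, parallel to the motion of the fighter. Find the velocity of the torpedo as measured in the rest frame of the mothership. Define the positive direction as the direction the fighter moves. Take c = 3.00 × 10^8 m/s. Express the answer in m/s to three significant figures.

2.83 × 10^8 m/s

In units of c (dividing by 3.00 × 10^8 m/s): v = 0.737, u' = 0.683.
u = (u' + v)/(1 + u'v/c²):
u = (0.683 + 0.737) / (1 + 0.683·0.737) = 1.4200/1.5034 = 0.9445
(Galilean addition would give +1.420c, exceeding c.)
Converting back: u = 0.9445 × 3.00 × 10^8 m/s.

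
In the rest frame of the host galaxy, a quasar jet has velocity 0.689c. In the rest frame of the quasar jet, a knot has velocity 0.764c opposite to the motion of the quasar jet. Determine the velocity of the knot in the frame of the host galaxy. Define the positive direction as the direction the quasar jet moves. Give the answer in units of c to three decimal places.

With v = 0.689 and u' = -0.764 (in units of c),
u = (u' + v)/(1 + u'v/c²):
u = (-0.764 + 0.689) / (1 + (-0.764)·0.689) = -0.0750/0.4736 = -0.1584
(Galilean addition would give -0.075c.)

-0.158c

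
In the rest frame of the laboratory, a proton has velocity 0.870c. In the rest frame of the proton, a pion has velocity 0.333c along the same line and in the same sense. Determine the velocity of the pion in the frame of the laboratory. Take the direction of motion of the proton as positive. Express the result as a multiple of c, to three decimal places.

0.933c

With v = 0.870 and u' = 0.333 (in units of c),
u = (u' + v)/(1 + u'v/c²):
u = (0.333 + 0.870) / (1 + 0.333·0.870) = 1.2030/1.2897 = 0.9328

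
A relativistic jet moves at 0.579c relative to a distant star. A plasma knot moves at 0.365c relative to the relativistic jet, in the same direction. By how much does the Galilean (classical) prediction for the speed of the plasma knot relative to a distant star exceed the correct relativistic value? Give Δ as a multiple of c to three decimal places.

Galilean: u_cl = 0.365 + 0.579 = 0.9440.
Relativistic: u_rel = (0.365 + 0.579) / (1 + 0.365·0.579) = 0.9440/1.2113 = 0.7793.
Δ = 0.9440 − 0.7793 = 0.1647.

Δ = 0.165c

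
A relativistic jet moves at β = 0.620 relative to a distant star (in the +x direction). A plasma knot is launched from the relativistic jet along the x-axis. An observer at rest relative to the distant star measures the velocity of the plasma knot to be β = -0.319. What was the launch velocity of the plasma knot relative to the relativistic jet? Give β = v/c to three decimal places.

β = -0.784

Invert the composition law: u' = (u − v)/(1 − uv/c²).
u' = (-0.319 − 0.620) / (1 − (-0.319)(0.620)) = -0.9390/1.1978 = -0.7840.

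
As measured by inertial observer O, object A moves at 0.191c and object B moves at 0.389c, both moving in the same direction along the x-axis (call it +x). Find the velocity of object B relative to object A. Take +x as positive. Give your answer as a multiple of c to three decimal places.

+0.214c

β_A = 0.191, β_B = 0.389.
Transform to A's frame with the inverse velocity-addition law: u' = (u − v)/(1 − uv/c²), taking u = β_B and v = β_A.
u' = (0.389 − 0.191) / (1 − (0.191)(0.389)) = 0.1980/0.9257 = 0.2139.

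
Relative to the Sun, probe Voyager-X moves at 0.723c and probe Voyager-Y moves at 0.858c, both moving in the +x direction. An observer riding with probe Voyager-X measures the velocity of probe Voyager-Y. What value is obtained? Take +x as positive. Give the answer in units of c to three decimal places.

β_A = 0.723, β_B = 0.858.
Transform to A's frame with the inverse velocity-addition law: u' = (u − v)/(1 − uv/c²), taking u = β_B and v = β_A.
u' = (0.858 − 0.723) / (1 − (0.723)(0.858)) = 0.1350/0.3797 = 0.3556.

+0.356c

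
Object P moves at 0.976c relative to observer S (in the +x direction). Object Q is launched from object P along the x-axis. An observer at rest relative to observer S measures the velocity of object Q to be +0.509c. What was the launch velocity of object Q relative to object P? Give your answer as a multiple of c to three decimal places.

-0.928c

Invert the composition law: u' = (u − v)/(1 − uv/c²).
u' = (0.509 − 0.976) / (1 − (0.509)(0.976)) = -0.4670/0.5032 = -0.9280.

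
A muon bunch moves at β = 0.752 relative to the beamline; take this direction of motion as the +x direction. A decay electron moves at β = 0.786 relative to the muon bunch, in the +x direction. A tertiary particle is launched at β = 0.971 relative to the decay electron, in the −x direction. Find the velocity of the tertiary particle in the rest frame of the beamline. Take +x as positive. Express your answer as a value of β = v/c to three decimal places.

β = -0.071

Apply u = (u' + v)/(1 + u'v/c²) successively, working outward toward the beamline.
Start: velocity of the muon bunch relative to the beamline = 0.7520c.
Compose with the decay electron (u' = 0.786 in the muon bunch frame): u_1 = (0.786 + 0.752) / (1 + 0.786·0.752) = 1.5380/1.5911 = 0.9666.
Compose with the tertiary particle (u' = -0.971 in the decay electron frame): u_2 = (-0.971 + 0.967) / (1 + (-0.971)·0.967) = -0.0044/0.0614 = -0.0710.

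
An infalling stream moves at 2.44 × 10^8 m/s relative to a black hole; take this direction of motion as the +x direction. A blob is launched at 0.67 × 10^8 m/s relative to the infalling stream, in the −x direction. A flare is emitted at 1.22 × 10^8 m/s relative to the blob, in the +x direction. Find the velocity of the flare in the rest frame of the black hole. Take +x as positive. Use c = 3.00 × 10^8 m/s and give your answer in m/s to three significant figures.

+2.62 × 10^8 m/s

Apply u = (u' + v)/(1 + u'v/c²) successively, working outward toward the black hole.
(Dividing each given speed by c = 3.00 × 10^8 m/s to work in units of c.)
Start: velocity of the infalling stream relative to the black hole = 0.8133c.
Compose with the blob (u' = -0.223 in the infalling stream frame): u_1 = (-0.223 + 0.813) / (1 + (-0.223)·0.813) = 0.5900/0.8184 = 0.7210.
Compose with the flare (u' = 0.407 in the blob frame): u_2 = (0.407 + 0.721) / (1 + 0.407·0.721) = 1.1276/1.2932 = 0.8720.
So u = 0.8720 × 3.00 × 10^8 m/s.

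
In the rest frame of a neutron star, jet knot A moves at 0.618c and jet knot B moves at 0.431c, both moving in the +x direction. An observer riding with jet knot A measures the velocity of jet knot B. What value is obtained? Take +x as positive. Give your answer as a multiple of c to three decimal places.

β_A = 0.618, β_B = 0.431.
Transform to A's frame with the inverse velocity-addition law: u' = (u − v)/(1 − uv/c²), taking u = β_B and v = β_A.
u' = (0.431 − 0.618) / (1 − (0.618)(0.431)) = -0.1870/0.7336 = -0.2549.

-0.255c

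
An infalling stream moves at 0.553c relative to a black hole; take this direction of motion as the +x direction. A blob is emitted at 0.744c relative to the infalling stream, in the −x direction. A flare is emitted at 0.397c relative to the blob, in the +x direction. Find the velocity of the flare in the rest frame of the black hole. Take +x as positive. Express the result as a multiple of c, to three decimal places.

Apply u = (u' + v)/(1 + u'v/c²) successively, working outward toward the black hole.
Start: velocity of the infalling stream relative to the black hole = 0.5530c.
Compose with the blob (u' = -0.744 in the infalling stream frame): u_1 = (-0.744 + 0.553) / (1 + (-0.744)·0.553) = -0.1910/0.5886 = -0.3245.
Compose with the flare (u' = 0.397 in the blob frame): u_2 = (0.397 + (-0.325)) / (1 + 0.397·(-0.325)) = 0.0725/0.8712 = 0.0832.

+0.083c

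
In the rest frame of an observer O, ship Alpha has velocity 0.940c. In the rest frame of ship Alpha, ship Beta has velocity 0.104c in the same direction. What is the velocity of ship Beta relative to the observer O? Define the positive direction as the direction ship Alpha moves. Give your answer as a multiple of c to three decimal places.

With v = 0.940 and u' = 0.104 (in units of c),
u = (u' + v)/(1 + u'v/c²):
u = (0.104 + 0.940) / (1 + 0.104·0.940) = 1.0440/1.0978 = 0.9510

0.951c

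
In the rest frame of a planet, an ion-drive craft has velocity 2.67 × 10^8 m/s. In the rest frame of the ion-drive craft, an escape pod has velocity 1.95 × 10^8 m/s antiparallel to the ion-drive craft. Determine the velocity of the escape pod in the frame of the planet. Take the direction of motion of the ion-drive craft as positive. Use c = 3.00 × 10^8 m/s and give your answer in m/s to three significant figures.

In units of c (dividing by 3.00 × 10^8 m/s): v = 0.890, u' = -0.650.
u = (u' + v)/(1 + u'v/c²):
u = (-0.650 + 0.890) / (1 + (-0.650)·0.890) = 0.2400/0.4215 = 0.5694
(Galilean addition would give +0.240c.)
Converting back: u = 0.5694 × 3.00 × 10^8 m/s.

+1.71 × 10^8 m/s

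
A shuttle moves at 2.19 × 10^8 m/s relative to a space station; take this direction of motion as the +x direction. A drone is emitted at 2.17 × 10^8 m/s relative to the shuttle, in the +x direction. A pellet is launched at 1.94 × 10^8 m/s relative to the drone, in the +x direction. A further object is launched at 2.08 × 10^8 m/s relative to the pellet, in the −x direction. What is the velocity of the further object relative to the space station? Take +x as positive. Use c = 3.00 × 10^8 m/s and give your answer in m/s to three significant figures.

+2.83 × 10^8 m/s

Apply u = (u' + v)/(1 + u'v/c²) successively, working outward toward the space station.
(Dividing each given speed by c = 3.00 × 10^8 m/s to work in units of c.)
Start: velocity of the shuttle relative to the space station = 0.7300c.
Compose with the drone (u' = 0.723 in the shuttle frame): u_1 = (0.723 + 0.730) / (1 + 0.723·0.730) = 1.4533/1.5280 = 0.9511.
Compose with the pellet (u' = 0.647 in the drone frame): u_2 = (0.647 + 0.951) / (1 + 0.647·0.951) = 1.5978/1.6151 = 0.9893.
Compose with the further object (u' = -0.693 in the pellet frame): u_3 = (-0.693 + 0.989) / (1 + (-0.693)·0.989) = 0.2960/0.3141 = 0.9423.
So u = 0.9423 × 3.00 × 10^8 m/s.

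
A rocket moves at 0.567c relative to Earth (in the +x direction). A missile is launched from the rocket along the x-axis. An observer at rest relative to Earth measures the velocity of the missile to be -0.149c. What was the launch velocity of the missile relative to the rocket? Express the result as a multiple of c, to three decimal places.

-0.660c

Invert the composition law: u' = (u − v)/(1 − uv/c²).
u' = (-0.149 − 0.567) / (1 − (-0.149)(0.567)) = -0.7160/1.0845 = -0.6602.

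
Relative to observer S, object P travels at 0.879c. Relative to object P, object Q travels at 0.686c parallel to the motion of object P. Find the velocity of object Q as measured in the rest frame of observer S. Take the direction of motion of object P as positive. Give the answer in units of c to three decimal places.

0.976c

With v = 0.879 and u' = 0.686 (in units of c),
u = (u' + v)/(1 + u'v/c²):
u = (0.686 + 0.879) / (1 + 0.686·0.879) = 1.5650/1.6030 = 0.9763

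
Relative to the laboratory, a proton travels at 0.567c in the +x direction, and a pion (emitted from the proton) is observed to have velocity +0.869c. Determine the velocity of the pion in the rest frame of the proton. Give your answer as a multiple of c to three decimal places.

Invert the composition law: u' = (u − v)/(1 − uv/c²).
u' = (0.869 − 0.567) / (1 − (0.869)(0.567)) = 0.3020/0.5073 = 0.5953.

+0.595c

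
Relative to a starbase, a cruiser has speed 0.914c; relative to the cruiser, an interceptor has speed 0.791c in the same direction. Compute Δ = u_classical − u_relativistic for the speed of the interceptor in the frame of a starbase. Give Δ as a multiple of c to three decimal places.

Galilean: u_cl = 0.791 + 0.914 = 1.7050.
Relativistic: u_rel = (0.791 + 0.914) / (1 + 0.791·0.914) = 1.7050/1.7230 = 0.9896.
Δ = 1.7050 − 0.9896 = 0.7154.
(The classical prediction exceeds c; the relativistic result does not.)

Δ = 0.715c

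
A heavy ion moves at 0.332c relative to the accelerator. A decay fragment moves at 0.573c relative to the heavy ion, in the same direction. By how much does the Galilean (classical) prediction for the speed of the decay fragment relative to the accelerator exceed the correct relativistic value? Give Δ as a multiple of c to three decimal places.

Galilean: u_cl = 0.573 + 0.332 = 0.9050.
Relativistic: u_rel = (0.573 + 0.332) / (1 + 0.573·0.332) = 0.9050/1.1902 = 0.7604.
Δ = 0.9050 − 0.7604 = 0.1446.

Δ = 0.145c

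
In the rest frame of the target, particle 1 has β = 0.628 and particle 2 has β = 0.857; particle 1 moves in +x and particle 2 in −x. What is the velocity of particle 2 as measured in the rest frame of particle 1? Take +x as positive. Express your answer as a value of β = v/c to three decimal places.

β_A = 0.628, β_B = -0.857.
Transform to A's frame with the inverse velocity-addition law: u' = (u − v)/(1 − uv/c²), taking u = β_B and v = β_A.
u' = (-0.857 − 0.628) / (1 − (0.628)(-0.857)) = -1.4850/1.5382 = -0.9654.

β = -0.965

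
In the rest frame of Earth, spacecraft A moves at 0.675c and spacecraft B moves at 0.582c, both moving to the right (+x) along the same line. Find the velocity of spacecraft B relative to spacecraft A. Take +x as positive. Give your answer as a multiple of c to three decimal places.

β_A = 0.675, β_B = 0.582.
Transform to A's frame with the inverse velocity-addition law: u' = (u − v)/(1 − uv/c²), taking u = β_B and v = β_A.
u' = (0.582 − 0.675) / (1 − (0.675)(0.582)) = -0.0930/0.6071 = -0.1532.

-0.153c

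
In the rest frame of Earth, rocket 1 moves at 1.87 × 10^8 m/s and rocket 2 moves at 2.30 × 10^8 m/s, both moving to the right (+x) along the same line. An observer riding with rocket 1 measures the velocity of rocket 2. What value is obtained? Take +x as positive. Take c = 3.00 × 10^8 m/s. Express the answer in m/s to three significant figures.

β_A = 0.623, β_B = 0.767 (dividing each by c = 3.00 × 10^8 m/s).
Transform to A's frame with the inverse velocity-addition law: u' = (u − v)/(1 − uv/c²), taking u = β_B and v = β_A.
u' = (0.767 − 0.623) / (1 − (0.623)(0.767)) = 0.1433/0.5221 = 0.2745.
u' = 0.2745 × 3.00 × 10^8 m/s.

+8.24 × 10^7 m/s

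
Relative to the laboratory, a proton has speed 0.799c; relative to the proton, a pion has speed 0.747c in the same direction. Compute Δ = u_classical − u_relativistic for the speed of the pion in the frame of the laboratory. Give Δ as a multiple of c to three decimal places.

Galilean: u_cl = 0.747 + 0.799 = 1.5460.
Relativistic: u_rel = (0.747 + 0.799) / (1 + 0.747·0.799) = 1.5460/1.5969 = 0.9682.
Δ = 1.5460 − 0.9682 = 0.5778.
(The classical prediction exceeds c; the relativistic result does not.)

Δ = 0.578c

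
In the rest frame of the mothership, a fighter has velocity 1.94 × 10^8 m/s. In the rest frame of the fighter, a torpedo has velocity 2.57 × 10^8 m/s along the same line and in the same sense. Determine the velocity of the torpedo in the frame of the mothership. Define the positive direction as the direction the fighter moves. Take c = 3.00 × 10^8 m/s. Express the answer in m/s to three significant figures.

In units of c (dividing by 3.00 × 10^8 m/s): v = 0.647, u' = 0.857.
u = (u' + v)/(1 + u'v/c²):
u = (0.857 + 0.647) / (1 + 0.857·0.647) = 1.5033/1.5540 = 0.9674
(Galilean addition would give +1.503c, exceeding c.)
Converting back: u = 0.9674 × 3.00 × 10^8 m/s.

2.90 × 10^8 m/s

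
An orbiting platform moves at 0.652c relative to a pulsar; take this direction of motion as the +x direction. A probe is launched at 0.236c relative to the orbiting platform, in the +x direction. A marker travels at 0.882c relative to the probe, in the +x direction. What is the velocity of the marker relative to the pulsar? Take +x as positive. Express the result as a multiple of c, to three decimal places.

0.984c

Apply u = (u' + v)/(1 + u'v/c²) successively, working outward toward the pulsar.
Start: velocity of the orbiting platform relative to the pulsar = 0.6520c.
Compose with the probe (u' = 0.236 in the orbiting platform frame): u_1 = (0.236 + 0.652) / (1 + 0.236·0.652) = 0.8880/1.1539 = 0.7696.
Compose with the marker (u' = 0.882 in the probe frame): u_2 = (0.882 + 0.770) / (1 + 0.882·0.770) = 1.6516/1.6788 = 0.9838.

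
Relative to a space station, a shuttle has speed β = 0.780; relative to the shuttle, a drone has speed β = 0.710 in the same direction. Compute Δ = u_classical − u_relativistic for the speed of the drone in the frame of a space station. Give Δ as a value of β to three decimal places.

Δ = 0.531

Galilean: u_cl = 0.710 + 0.780 = 1.4900.
Relativistic: u_rel = (0.710 + 0.780) / (1 + 0.710·0.780) = 1.4900/1.5538 = 0.9589.
Δ = 1.4900 − 0.9589 = 0.5311.
(The classical prediction exceeds c; the relativistic result does not.)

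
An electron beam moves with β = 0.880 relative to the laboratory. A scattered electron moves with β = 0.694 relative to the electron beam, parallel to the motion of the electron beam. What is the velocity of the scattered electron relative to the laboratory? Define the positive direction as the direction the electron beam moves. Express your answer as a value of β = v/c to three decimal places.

β = 0.977

With v = 0.880 and u' = 0.694 (in units of c),
u = (u' + v)/(1 + u'v/c²):
u = (0.694 + 0.880) / (1 + 0.694·0.880) = 1.5740/1.6107 = 0.9772
(Galilean addition would give +1.574c, exceeding c.)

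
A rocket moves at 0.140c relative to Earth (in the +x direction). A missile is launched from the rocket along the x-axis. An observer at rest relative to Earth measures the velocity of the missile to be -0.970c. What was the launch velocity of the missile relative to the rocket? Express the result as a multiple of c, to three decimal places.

-0.977c

Invert the composition law: u' = (u − v)/(1 − uv/c²).
u' = (-0.970 − 0.140) / (1 − (-0.970)(0.140)) = -1.1100/1.1358 = -0.9773.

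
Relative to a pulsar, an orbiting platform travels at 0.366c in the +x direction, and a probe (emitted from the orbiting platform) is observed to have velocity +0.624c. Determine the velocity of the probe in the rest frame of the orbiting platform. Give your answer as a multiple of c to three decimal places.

+0.334c

Invert the composition law: u' = (u − v)/(1 − uv/c²).
u' = (0.624 − 0.366) / (1 − (0.624)(0.366)) = 0.2580/0.7716 = 0.3344.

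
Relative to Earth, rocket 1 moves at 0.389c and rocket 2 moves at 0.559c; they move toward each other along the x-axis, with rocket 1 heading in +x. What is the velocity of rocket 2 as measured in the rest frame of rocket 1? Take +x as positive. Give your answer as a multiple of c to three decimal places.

-0.779c

β_A = 0.389, β_B = -0.559.
Transform to A's frame with the inverse velocity-addition law: u' = (u − v)/(1 − uv/c²), taking u = β_B and v = β_A.
u' = (-0.559 − 0.389) / (1 − (0.389)(-0.559)) = -0.9480/1.2175 = -0.7787.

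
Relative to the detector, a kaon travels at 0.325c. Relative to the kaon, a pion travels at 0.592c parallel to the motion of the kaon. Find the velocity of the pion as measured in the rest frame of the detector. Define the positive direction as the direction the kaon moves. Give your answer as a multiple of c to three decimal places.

0.769c

With v = 0.325 and u' = 0.592 (in units of c),
u = (u' + v)/(1 + u'v/c²):
u = (0.592 + 0.325) / (1 + 0.592·0.325) = 0.9170/1.1924 = 0.7690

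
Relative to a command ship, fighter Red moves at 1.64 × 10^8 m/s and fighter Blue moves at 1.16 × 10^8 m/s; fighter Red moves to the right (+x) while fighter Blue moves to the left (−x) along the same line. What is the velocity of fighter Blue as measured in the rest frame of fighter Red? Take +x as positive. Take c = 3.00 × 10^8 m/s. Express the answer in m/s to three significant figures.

β_A = 0.547, β_B = -0.387 (dividing each by c = 3.00 × 10^8 m/s).
Transform to A's frame with the inverse velocity-addition law: u' = (u − v)/(1 − uv/c²), taking u = β_B and v = β_A.
u' = (-0.387 − 0.547) / (1 − (0.547)(-0.387)) = -0.9333/1.2114 = -0.7705.
u' = -0.7705 × 3.00 × 10^8 m/s.

-2.31 × 10^8 m/s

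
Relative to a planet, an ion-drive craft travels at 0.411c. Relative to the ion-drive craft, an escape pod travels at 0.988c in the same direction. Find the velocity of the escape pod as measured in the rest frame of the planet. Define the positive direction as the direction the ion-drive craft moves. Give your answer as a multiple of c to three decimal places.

With v = 0.411 and u' = 0.988 (in units of c),
u = (u' + v)/(1 + u'v/c²):
u = (0.988 + 0.411) / (1 + 0.988·0.411) = 1.3990/1.4061 = 0.9950
(Galilean addition would give +1.399c, exceeding c.)

0.995c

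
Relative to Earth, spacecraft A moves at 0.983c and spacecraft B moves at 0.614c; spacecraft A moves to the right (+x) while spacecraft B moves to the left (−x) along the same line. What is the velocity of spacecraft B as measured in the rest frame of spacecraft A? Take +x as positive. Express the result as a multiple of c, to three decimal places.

-0.996c

β_A = 0.983, β_B = -0.614.
Transform to A's frame with the inverse velocity-addition law: u' = (u − v)/(1 − uv/c²), taking u = β_B and v = β_A.
u' = (-0.614 − 0.983) / (1 − (0.983)(-0.614)) = -1.5970/1.6036 = -0.9959.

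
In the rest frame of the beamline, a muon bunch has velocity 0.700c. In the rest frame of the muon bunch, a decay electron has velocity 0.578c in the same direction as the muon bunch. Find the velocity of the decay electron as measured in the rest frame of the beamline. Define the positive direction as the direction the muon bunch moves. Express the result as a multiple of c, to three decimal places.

With v = 0.700 and u' = 0.578 (in units of c),
u = (u' + v)/(1 + u'v/c²):
u = (0.578 + 0.700) / (1 + 0.578·0.700) = 1.2780/1.4046 = 0.9099

0.910c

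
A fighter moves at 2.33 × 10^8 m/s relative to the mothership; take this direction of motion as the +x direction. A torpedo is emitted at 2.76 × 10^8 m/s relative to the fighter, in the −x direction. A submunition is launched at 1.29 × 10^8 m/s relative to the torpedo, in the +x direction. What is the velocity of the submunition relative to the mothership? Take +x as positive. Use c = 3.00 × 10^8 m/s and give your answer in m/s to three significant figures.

Apply u = (u' + v)/(1 + u'v/c²) successively, working outward toward the mothership.
(Dividing each given speed by c = 3.00 × 10^8 m/s to work in units of c.)
Start: velocity of the fighter relative to the mothership = 0.7767c.
Compose with the torpedo (u' = -0.920 in the fighter frame): u_1 = (-0.920 + 0.777) / (1 + (-0.920)·0.777) = -0.1433/0.2855 = -0.5021.
Compose with the submunition (u' = 0.430 in the torpedo frame): u_2 = (0.430 + (-0.502)) / (1 + 0.430·(-0.502)) = -0.0721/0.7841 = -0.0920.
So u = -0.0920 × 3.00 × 10^8 m/s.

-2.76 × 10^7 m/s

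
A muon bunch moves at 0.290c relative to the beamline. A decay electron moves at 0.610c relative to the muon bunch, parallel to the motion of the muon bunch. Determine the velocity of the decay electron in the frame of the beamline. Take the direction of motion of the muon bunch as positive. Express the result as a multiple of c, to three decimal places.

With v = 0.290 and u' = 0.610 (in units of c),
u = (u' + v)/(1 + u'v/c²):
u = (0.610 + 0.290) / (1 + 0.610·0.290) = 0.9000/1.1769 = 0.7647
(Galilean addition would give +0.900c.)

0.765c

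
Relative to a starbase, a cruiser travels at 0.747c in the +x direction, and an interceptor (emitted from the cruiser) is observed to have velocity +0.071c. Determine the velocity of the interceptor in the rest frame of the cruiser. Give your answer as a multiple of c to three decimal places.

-0.714c

Invert the composition law: u' = (u − v)/(1 − uv/c²).
u' = (0.071 − 0.747) / (1 − (0.071)(0.747)) = -0.6760/0.9470 = -0.7139.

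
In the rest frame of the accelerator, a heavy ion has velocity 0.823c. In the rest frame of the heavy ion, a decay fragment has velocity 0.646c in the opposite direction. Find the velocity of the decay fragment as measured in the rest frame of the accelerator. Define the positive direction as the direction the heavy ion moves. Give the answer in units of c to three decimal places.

With v = 0.823 and u' = -0.646 (in units of c),
u = (u' + v)/(1 + u'v/c²):
u = (-0.646 + 0.823) / (1 + (-0.646)·0.823) = 0.1770/0.4683 = 0.3779
(Galilean addition would give +0.177c.)

+0.378c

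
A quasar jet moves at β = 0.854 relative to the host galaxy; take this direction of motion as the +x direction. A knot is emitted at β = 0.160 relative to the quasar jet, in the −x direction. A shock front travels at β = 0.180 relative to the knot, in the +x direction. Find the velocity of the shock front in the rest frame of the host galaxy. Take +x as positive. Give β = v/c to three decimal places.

β = +0.859

Apply u = (u' + v)/(1 + u'v/c²) successively, working outward toward the host galaxy.
Start: velocity of the quasar jet relative to the host galaxy = 0.8540c.
Compose with the knot (u' = -0.160 in the quasar jet frame): u_1 = (-0.160 + 0.854) / (1 + (-0.160)·0.854) = 0.6940/0.8634 = 0.8038.
Compose with the shock front (u' = 0.180 in the knot frame): u_2 = (0.180 + 0.804) / (1 + 0.180·0.804) = 0.9838/1.1447 = 0.8595.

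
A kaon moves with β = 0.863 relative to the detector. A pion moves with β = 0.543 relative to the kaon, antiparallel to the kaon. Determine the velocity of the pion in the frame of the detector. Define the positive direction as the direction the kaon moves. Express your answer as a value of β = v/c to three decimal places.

With v = 0.863 and u' = -0.543 (in units of c),
u = (u' + v)/(1 + u'v/c²):
u = (-0.543 + 0.863) / (1 + (-0.543)·0.863) = 0.3200/0.5314 = 0.6022

β = +0.602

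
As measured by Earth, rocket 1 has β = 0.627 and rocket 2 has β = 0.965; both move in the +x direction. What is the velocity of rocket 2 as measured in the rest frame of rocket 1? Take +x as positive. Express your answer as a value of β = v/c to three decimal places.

β_A = 0.627, β_B = 0.965.
Transform to A's frame with the inverse velocity-addition law: u' = (u − v)/(1 − uv/c²), taking u = β_B and v = β_A.
u' = (0.965 − 0.627) / (1 − (0.627)(0.965)) = 0.3380/0.3949 = 0.8558.

β = +0.856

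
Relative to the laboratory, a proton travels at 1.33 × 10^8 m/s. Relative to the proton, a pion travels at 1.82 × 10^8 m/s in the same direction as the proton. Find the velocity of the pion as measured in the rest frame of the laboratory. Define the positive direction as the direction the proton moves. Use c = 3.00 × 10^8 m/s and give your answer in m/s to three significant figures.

2.48 × 10^8 m/s

In units of c (dividing by 3.00 × 10^8 m/s): v = 0.443, u' = 0.607.
u = (u' + v)/(1 + u'v/c²):
u = (0.607 + 0.443) / (1 + 0.607·0.443) = 1.0500/1.2690 = 0.8275
Converting back: u = 0.8275 × 3.00 × 10^8 m/s.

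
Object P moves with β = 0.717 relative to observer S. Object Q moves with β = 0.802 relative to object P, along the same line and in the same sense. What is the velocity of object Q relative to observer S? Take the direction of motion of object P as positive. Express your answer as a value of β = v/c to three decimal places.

With v = 0.717 and u' = 0.802 (in units of c),
u = (u' + v)/(1 + u'v/c²):
u = (0.802 + 0.717) / (1 + 0.802·0.717) = 1.5190/1.5750 = 0.9644

β = 0.964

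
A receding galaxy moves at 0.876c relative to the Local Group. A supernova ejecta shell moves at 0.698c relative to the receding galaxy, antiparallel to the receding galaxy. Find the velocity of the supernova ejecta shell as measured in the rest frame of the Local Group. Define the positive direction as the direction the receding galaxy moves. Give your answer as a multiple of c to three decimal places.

With v = 0.876 and u' = -0.698 (in units of c),
u = (u' + v)/(1 + u'v/c²):
u = (-0.698 + 0.876) / (1 + (-0.698)·0.876) = 0.1780/0.3886 = 0.4581

+0.458c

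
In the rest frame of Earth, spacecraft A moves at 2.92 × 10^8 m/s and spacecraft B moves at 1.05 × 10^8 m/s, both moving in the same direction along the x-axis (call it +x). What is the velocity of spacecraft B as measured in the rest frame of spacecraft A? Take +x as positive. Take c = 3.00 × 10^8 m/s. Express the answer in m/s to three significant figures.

-2.84 × 10^8 m/s

β_A = 0.973, β_B = 0.350 (dividing each by c = 3.00 × 10^8 m/s).
Transform to A's frame with the inverse velocity-addition law: u' = (u − v)/(1 − uv/c²), taking u = β_B and v = β_A.
u' = (0.350 − 0.973) / (1 − (0.973)(0.350)) = -0.6233/0.6593 = -0.9454.
u' = -0.9454 × 3.00 × 10^8 m/s.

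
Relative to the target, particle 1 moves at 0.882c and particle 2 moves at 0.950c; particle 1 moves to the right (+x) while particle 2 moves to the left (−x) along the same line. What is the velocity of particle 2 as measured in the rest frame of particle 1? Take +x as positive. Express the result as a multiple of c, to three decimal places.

-0.997c

β_A = 0.882, β_B = -0.950.
Transform to A's frame with the inverse velocity-addition law: u' = (u − v)/(1 − uv/c²), taking u = β_B and v = β_A.
u' = (-0.950 − 0.882) / (1 − (0.882)(-0.950)) = -1.8320/1.8379 = -0.9968.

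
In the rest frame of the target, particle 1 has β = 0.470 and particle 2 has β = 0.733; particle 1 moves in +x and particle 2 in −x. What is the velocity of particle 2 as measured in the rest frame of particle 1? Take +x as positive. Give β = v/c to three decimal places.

β_A = 0.470, β_B = -0.733.
Transform to A's frame with the inverse velocity-addition law: u' = (u − v)/(1 − uv/c²), taking u = β_B and v = β_A.
u' = (-0.733 − 0.470) / (1 − (0.470)(-0.733)) = -1.2030/1.3445 = -0.8947.

β = -0.895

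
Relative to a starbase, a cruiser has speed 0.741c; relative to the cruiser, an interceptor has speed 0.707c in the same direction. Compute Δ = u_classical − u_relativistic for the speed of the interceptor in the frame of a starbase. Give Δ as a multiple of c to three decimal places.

Δ = 0.498c

Galilean: u_cl = 0.707 + 0.741 = 1.4480.
Relativistic: u_rel = (0.707 + 0.741) / (1 + 0.707·0.741) = 1.4480/1.5239 = 0.9502.
Δ = 1.4480 − 0.9502 = 0.4978.
(The classical prediction exceeds c; the relativistic result does not.)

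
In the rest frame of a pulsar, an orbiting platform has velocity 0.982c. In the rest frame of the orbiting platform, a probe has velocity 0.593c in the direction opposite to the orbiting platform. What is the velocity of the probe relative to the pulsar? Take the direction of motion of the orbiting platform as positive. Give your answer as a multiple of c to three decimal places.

With v = 0.982 and u' = -0.593 (in units of c),
u = (u' + v)/(1 + u'v/c²):
u = (-0.593 + 0.982) / (1 + (-0.593)·0.982) = 0.3890/0.4177 = 0.9313

+0.931c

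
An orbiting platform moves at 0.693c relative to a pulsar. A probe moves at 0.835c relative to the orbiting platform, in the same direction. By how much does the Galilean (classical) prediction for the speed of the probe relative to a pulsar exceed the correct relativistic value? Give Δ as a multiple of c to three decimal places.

Galilean: u_cl = 0.835 + 0.693 = 1.5280.
Relativistic: u_rel = (0.835 + 0.693) / (1 + 0.835·0.693) = 1.5280/1.5787 = 0.9679.
Δ = 1.5280 − 0.9679 = 0.5601.
(The classical prediction exceeds c; the relativistic result does not.)

Δ = 0.560c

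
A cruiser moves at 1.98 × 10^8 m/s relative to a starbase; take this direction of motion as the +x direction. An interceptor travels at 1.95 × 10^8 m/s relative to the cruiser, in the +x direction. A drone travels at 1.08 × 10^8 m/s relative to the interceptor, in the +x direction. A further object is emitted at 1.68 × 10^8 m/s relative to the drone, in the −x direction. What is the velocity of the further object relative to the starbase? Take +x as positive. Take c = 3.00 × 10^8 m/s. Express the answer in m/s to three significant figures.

Apply u = (u' + v)/(1 + u'v/c²) successively, working outward toward the starbase.
(Dividing each given speed by c = 3.00 × 10^8 m/s to work in units of c.)
Start: velocity of the cruiser relative to the starbase = 0.6600c.
Compose with the interceptor (u' = 0.650 in the cruiser frame): u_1 = (0.650 + 0.660) / (1 + 0.650·0.660) = 1.3100/1.4290 = 0.9167.
Compose with the drone (u' = 0.360 in the interceptor frame): u_2 = (0.360 + 0.917) / (1 + 0.360·0.917) = 1.2767/1.3300 = 0.9599.
Compose with the further object (u' = -0.560 in the drone frame): u_3 = (-0.560 + 0.960) / (1 + (-0.560)·0.960) = 0.3999/0.4624 = 0.8648.
So u = 0.8648 × 3.00 × 10^8 m/s.

+2.59 × 10^8 m/s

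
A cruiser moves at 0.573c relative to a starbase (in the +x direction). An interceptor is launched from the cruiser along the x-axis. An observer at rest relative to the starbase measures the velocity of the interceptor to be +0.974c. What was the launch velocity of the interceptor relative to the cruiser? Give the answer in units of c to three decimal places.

+0.907c

Invert the composition law: u' = (u − v)/(1 − uv/c²).
u' = (0.974 − 0.573) / (1 − (0.974)(0.573)) = 0.4010/0.4419 = 0.9074.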